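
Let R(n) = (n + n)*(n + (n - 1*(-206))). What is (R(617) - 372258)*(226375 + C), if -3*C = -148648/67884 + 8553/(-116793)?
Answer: 23343963452149684968/73410889 ≈ 3.1799e+11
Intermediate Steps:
C = 498379381/660698001 (C = -(-148648/67884 + 8553/(-116793))/3 = -(-148648*1/67884 + 8553*(-1/116793))/3 = -(-37162/16971 - 2851/38931)/3 = -1/3*(-498379381/220232667) = 498379381/660698001 ≈ 0.75432)
R(n) = 2*n*(206 + 2*n) (R(n) = (2*n)*(n + (n + 206)) = (2*n)*(n + (206 + n)) = (2*n)*(206 + 2*n) = 2*n*(206 + 2*n))
(R(617) - 372258)*(226375 + C) = (4*617*(103 + 617) - 372258)*(226375 + 498379381/660698001) = (4*617*720 - 372258)*(149566008355756/660698001) = (1776960 - 372258)*(149566008355756/660698001) = 1404702*(149566008355756/660698001) = 23343963452149684968/73410889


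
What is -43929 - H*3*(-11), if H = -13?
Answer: -44358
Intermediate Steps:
-43929 - H*3*(-11) = -43929 - (-13*3)*(-11) = -43929 - (-39)*(-11) = -43929 - 1*429 = -43929 - 429 = -44358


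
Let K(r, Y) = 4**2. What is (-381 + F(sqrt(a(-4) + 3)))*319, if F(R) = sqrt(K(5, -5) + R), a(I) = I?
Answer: -121539 + 319*sqrt(16 + I) ≈ -1.2026e+5 + 39.856*I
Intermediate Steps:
K(r, Y) = 16
F(R) = sqrt(16 + R)
(-381 + F(sqrt(a(-4) + 3)))*319 = (-381 + sqrt(16 + sqrt(-4 + 3)))*319 = (-381 + sqrt(16 + sqrt(-1)))*319 = (-381 + sqrt(16 + I))*319 = -121539 + 319*sqrt(16 + I)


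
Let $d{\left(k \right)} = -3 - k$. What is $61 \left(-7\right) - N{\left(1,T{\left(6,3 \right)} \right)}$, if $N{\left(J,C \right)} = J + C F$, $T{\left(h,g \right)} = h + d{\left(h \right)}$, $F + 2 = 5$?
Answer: $-419$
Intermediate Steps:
$F = 3$ ($F = -2 + 5 = 3$)
$T{\left(h,g \right)} = -3$ ($T{\left(h,g \right)} = h - \left(3 + h\right) = -3$)
$N{\left(J,C \right)} = J + 3 C$ ($N{\left(J,C \right)} = J + C 3 = J + 3 C$)
$61 \left(-7\right) - N{\left(1,T{\left(6,3 \right)} \right)} = 61 \left(-7\right) - \left(1 + 3 \left(-3\right)\right) = -427 - \left(1 - 9\right) = -427 - -8 = -427 + 8 = -419$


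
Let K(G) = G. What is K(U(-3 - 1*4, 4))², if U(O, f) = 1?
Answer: 1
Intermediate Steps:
K(U(-3 - 1*4, 4))² = 1² = 1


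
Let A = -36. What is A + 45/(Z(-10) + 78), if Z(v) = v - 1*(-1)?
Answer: -813/23 ≈ -35.348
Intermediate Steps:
Z(v) = 1 + v (Z(v) = v + 1 = 1 + v)
A + 45/(Z(-10) + 78) = -36 + 45/((1 - 10) + 78) = -36 + 45/(-9 + 78) = -36 + 45/69 = -36 + (1/69)*45 = -36 + 15/23 = -813/23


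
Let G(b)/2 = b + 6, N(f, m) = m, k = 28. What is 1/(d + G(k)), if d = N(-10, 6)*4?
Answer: 1/92 ≈ 0.010870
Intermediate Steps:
G(b) = 12 + 2*b (G(b) = 2*(b + 6) = 2*(6 + b) = 12 + 2*b)
d = 24 (d = 6*4 = 24)
1/(d + G(k)) = 1/(24 + (12 + 2*28)) = 1/(24 + (12 + 56)) = 1/(24 + 68) = 1/92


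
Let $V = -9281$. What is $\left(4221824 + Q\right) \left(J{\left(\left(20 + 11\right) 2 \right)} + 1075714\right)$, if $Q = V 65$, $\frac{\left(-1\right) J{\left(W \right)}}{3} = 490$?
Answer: $3887215294396$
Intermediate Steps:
$J{\left(W \right)} = -1470$ ($J{\left(W \right)} = \left(-3\right) 490 = -1470$)
$Q = -603265$ ($Q = \left(-9281\right) 65 = -603265$)
$\left(4221824 + Q\right) \left(J{\left(\left(20 + 11\right) 2 \right)} + 1075714\right) = \left(4221824 - 603265\right) \left(-1470 + 1075714\right) = 3618559 \cdot 1074244 = 3887215294396$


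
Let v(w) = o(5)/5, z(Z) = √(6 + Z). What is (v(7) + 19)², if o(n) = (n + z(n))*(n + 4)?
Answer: 20491/25 + 504*√11/5 ≈ 1154.0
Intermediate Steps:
o(n) = (4 + n)*(n + √(6 + n)) (o(n) = (n + √(6 + n))*(n + 4) = (n + √(6 + n))*(4 + n) = (4 + n)*(n + √(6 + n)))
v(w) = 9 + 9*√11/5 (v(w) = (5² + 4*5 + 4*√(6 + 5) + 5*√(6 + 5))/5 = (25 + 20 + 4*√11 + 5*√11)*(⅕) = (45 + 9*√11)*(⅕) = 9 + 9*√11/5)
(v(7) + 19)² = ((9 + 9*√11/5) + 19)² = (28 + 9*√11/5)²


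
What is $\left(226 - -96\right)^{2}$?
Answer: $103684$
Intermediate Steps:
$\left(226 - -96\right)^{2} = \left(226 + 96\right)^{2} = 322^{2} = 103684$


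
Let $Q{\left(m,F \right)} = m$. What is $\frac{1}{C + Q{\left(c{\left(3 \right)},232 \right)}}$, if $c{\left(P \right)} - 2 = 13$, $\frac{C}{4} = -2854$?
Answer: $- \frac{1}{11401} \approx -8.7712 \cdot 10^{-5}$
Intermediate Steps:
$C = -11416$ ($C = 4 \left(-2854\right) = -11416$)
$c{\left(P \right)} = 15$ ($c{\left(P \right)} = 2 + 13 = 15$)
$\frac{1}{C + Q{\left(c{\left(3 \right)},232 \right)}} = \frac{1}{-11416 + 15} = \frac{1}{-11401} = - \frac{1}{11401}$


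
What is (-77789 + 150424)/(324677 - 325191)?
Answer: -72635/514 ≈ -141.31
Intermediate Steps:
(-77789 + 150424)/(324677 - 325191) = 72635/(-514) = 72635*(-1/514) = -72635/514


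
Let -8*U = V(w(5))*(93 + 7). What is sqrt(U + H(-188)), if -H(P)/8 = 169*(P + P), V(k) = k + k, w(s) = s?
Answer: sqrt(508227) ≈ 712.90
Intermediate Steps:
V(k) = 2*k
H(P) = -2704*P (H(P) = -1352*(P + P) = -1352*2*P = -2704*P)
U = -125 (U = -2*5*(93 + 7)/8 = -5*100/4 = -1/8*1000 = -125)
sqrt(U + H(-188)) = sqrt(-125 - 2704*(-188)) = sqrt(-125 + 508352) = sqrt(508227)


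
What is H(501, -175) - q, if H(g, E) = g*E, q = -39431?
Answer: -48244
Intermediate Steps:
H(g, E) = E*g
H(501, -175) - q = -175*501 - 1*(-39431) = -87675 + 39431 = -48244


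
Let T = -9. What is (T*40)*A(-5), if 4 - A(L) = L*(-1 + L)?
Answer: 9360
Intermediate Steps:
A(L) = 4 - L*(-1 + L)
(T*40)*A(-5) = (-9*40)*(4 - 5 - 1*(-5)**2) = -360*(4 - 5 - 1*25) = -360*(4 - 5 - 25) = -360*(-26) = 9360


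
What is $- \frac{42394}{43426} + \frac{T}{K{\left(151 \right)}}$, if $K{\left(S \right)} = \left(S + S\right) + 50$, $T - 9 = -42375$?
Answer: $- \frac{463677151}{3821488} \approx -121.33$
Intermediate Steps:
$T = -42366$ ($T = 9 - 42375 = -42366$)
$K{\left(S \right)} = 50 + 2 S$ ($K{\left(S \right)} = 2 S + 50 = 50 + 2 S$)
$- \frac{42394}{43426} + \frac{T}{K{\left(151 \right)}} = - \frac{42394}{43426} - \frac{42366}{50 + 2 \cdot 151} = \left(-42394\right) \frac{1}{43426} - \frac{42366}{50 + 302} = - \frac{21197}{21713} - \frac{42366}{352} = - \frac{21197}{21713} - \frac{21183}{176} = - \frac{463677151}{3821488}$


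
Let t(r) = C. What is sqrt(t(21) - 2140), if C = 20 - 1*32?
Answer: 2*I*sqrt(538) ≈ 46.39*I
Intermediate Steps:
C = -12 (C = 20 - 32 = -12)
t(r) = -12
sqrt(t(21) - 2140) = sqrt(-12 - 2140) = sqrt(-2152) = 2*I*sqrt(538)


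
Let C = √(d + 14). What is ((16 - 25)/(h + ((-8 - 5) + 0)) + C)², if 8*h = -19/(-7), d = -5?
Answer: 6922161/502681 ≈ 13.770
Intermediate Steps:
h = 19/56 (h = (-19/(-7))/8 = (-19*(-⅐))/8 = (⅛)*(19/7) = 19/56 ≈ 0.33929)
C = 3 (C = √(-5 + 14) = √9 = 3)
((16 - 25)/(h + ((-8 - 5) + 0)) + C)² = ((16 - 25)/(19/56 + ((-8 - 5) + 0)) + 3)² = (-9/(19/56 + (-13 + 0)) + 3)² = (-9/(19/56 - 13) + 3)² = (-9/(-709/56) + 3)² = (-9*(-56/709) + 3)² = (504/709 + 3)² = (2631/709)² = 6922161/502681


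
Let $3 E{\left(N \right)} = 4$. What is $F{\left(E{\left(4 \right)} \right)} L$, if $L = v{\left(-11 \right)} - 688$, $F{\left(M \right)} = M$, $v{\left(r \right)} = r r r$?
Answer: $-2692$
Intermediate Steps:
$E{\left(N \right)} = \frac{4}{3}$ ($E{\left(N \right)} = \frac{1}{3} \cdot 4 = \frac{4}{3}$)
$v{\left(r \right)} = r^{3}$ ($v{\left(r \right)} = r^{2} r = r^{3}$)
$L = -2019$ ($L = \left(-11\right)^{3} - 688 = -1331 - 688 = -2019$)
$F{\left(E{\left(4 \right)} \right)} L = \frac{4}{3} \left(-2019\right) = -2692$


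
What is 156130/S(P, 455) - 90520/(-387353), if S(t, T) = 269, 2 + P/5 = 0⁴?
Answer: 60501773770/104197957 ≈ 580.64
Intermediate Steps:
P = -10 (P = -10 + 5*0⁴ = -10 + 5*0 = -10 + 0 = -10)
156130/S(P, 455) - 90520/(-387353) = 156130/269 - 90520/(-387353) = 156130*(1/269) - 90520*(-1/387353) = 156130/269 + 90520/387353 = 60501773770/104197957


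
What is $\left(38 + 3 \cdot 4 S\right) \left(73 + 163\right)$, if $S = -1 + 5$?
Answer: $20296$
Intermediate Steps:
$S = 4$
$\left(38 + 3 \cdot 4 S\right) \left(73 + 163\right) = \left(38 + 3 \cdot 4 \cdot 4\right) \left(73 + 163\right) = \left(38 + 12 \cdot 4\right) 236 = \left(38 + 48\right) 236 = 86 \cdot 236 = 20296$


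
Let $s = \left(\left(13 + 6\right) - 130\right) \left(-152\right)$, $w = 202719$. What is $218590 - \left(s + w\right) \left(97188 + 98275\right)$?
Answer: $-42921697043$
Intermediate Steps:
$s = 16872$ ($s = \left(19 - 130\right) \left(-152\right) = \left(-111\right) \left(-152\right) = 16872$)
$218590 - \left(s + w\right) \left(97188 + 98275\right) = 218590 - \left(16872 + 202719\right) \left(97188 + 98275\right) = 218590 - 219591 \cdot 195463 = 218590 - 42921915633 = -42921697043$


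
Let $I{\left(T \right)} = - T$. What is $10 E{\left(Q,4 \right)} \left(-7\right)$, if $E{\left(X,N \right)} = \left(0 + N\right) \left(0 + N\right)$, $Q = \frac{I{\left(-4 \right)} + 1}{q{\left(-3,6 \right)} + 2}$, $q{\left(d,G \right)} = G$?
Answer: $-1120$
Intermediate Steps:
$Q = \frac{5}{8}$ ($Q = \frac{\left(-1\right) \left(-4\right) + 1}{6 + 2} = \frac{4 + 1}{8} = 5 \cdot \frac{1}{8} = \frac{5}{8} \approx 0.625$)
$E{\left(X,N \right)} = N^{2}$ ($E{\left(X,N \right)} = N N = N^{2}$)
$10 E{\left(Q,4 \right)} \left(-7\right) = 10 \cdot 4^{2} \left(-7\right) = 10 \cdot 16 \left(-7\right) = 160 \left(-7\right) = -1120$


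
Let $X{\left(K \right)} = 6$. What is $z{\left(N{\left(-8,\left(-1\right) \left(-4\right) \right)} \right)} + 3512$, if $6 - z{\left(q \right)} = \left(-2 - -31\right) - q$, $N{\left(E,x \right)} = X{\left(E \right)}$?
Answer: $3495$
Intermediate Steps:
$N{\left(E,x \right)} = 6$
$z{\left(q \right)} = -23 + q$ ($z{\left(q \right)} = 6 - \left(\left(-2 - -31\right) - q\right) = 6 - \left(\left(-2 + 31\right) - q\right) = 6 - \left(29 - q\right) = 6 + \left(-29 + q\right) = -23 + q$)
$z{\left(N{\left(-8,\left(-1\right) \left(-4\right) \right)} \right)} + 3512 = \left(-23 + 6\right) + 3512 = -17 + 3512 = 3495$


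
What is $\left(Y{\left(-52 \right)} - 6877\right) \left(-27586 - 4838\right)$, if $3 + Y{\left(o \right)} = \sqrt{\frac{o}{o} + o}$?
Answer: $223077120 - 32424 i \sqrt{51} \approx 2.2308 \cdot 10^{8} - 2.3155 \cdot 10^{5} i$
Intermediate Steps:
$Y{\left(o \right)} = -3 + \sqrt{1 + o}$ ($Y{\left(o \right)} = -3 + \sqrt{\frac{o}{o} + o} = -3 + \sqrt{1 + o}$)
$\left(Y{\left(-52 \right)} - 6877\right) \left(-27586 - 4838\right) = \left(\left(-3 + \sqrt{1 - 52}\right) - 6877\right) \left(-27586 - 4838\right) = \left(\left(-3 + \sqrt{-51}\right) - 6877\right) \left(-32424\right) = \left(\left(-3 + i \sqrt{51}\right) - 6877\right) \left(-32424\right) = \left(-6880 + i \sqrt{51}\right) \left(-32424\right) = 223077120 - 32424 i \sqrt{51}$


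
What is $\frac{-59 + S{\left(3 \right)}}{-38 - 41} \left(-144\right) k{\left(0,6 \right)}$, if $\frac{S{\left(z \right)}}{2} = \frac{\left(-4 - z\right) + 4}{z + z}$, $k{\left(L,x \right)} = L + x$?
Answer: $- \frac{51840}{79} \approx -656.2$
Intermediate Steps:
$S{\left(z \right)} = -1$ ($S{\left(z \right)} = 2 \frac{\left(-4 - z\right) + 4}{z + z} = 2 \frac{\left(-1\right) z}{2 z} = 2 - z \frac{1}{2 z} = 2 \left(- \frac{1}{2}\right) = -1$)
$\frac{-59 + S{\left(3 \right)}}{-38 - 41} \left(-144\right) k{\left(0,6 \right)} = \frac{-59 - 1}{-38 - 41} \left(-144\right) \left(0 + 6\right) = - \frac{60}{-79} \left(-144\right) 6 = \left(-60\right) \left(- \frac{1}{79}\right) \left(-144\right) 6 = \frac{60}{79} \left(-144\right) 6 = \left(- \frac{8640}{79}\right) 6 = - \frac{51840}{79}$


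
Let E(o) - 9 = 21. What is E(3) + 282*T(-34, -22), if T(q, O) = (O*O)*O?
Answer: -3002706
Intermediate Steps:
T(q, O) = O³ (T(q, O) = O²*O = O³)
E(o) = 30 (E(o) = 9 + 21 = 30)
E(3) + 282*T(-34, -22) = 30 + 282*(-22)³ = 30 + 282*(-10648) = 30 - 3002736 = -3002706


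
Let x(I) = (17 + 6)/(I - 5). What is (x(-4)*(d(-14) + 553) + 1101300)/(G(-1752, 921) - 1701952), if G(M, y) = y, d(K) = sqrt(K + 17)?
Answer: -9898981/15309279 + 23*sqrt(3)/15309279 ≈ -0.64660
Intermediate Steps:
d(K) = sqrt(17 + K)
x(I) = 23/(-5 + I)
(x(-4)*(d(-14) + 553) + 1101300)/(G(-1752, 921) - 1701952) = ((23/(-5 - 4))*(sqrt(17 - 14) + 553) + 1101300)/(921 - 1701952) = ((23/(-9))*(sqrt(3) + 553) + 1101300)/(-1701031) = ((23*(-1/9))*(553 + sqrt(3)) + 1101300)*(-1/1701031) = (-23*(553 + sqrt(3))/9 + 1101300)*(-1/1701031) = ((-12719/9 - 23*sqrt(3)/9) + 1101300)*(-1/1701031) = (9898981/9 - 23*sqrt(3)/9)*(-1/1701031) = -9898981/15309279 + 23*sqrt(3)/15309279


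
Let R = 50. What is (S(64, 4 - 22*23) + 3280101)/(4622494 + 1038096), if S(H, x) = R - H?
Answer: 3280087/5660590 ≈ 0.57946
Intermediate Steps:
S(H, x) = 50 - H
(S(64, 4 - 22*23) + 3280101)/(4622494 + 1038096) = ((50 - 1*64) + 3280101)/(4622494 + 1038096) = ((50 - 64) + 3280101)/5660590 = (-14 + 3280101)*(1/5660590) = 3280087*(1/5660590) = 3280087/5660590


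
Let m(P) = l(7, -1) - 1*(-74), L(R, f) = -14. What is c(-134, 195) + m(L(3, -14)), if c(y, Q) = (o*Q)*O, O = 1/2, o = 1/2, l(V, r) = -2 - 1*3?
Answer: 471/4 ≈ 117.75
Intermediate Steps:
l(V, r) = -5 (l(V, r) = -2 - 3 = -5)
o = ½ ≈ 0.50000
O = ½ ≈ 0.50000
c(y, Q) = Q/4 (c(y, Q) = (Q/2)*(½) = Q/4)
m(P) = 69 (m(P) = -5 - 1*(-74) = -5 + 74 = 69)
c(-134, 195) + m(L(3, -14)) = (¼)*195 + 69 = 195/4 + 69 = 471/4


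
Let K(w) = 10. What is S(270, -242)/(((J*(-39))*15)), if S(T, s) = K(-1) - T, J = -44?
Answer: -1/99 ≈ -0.010101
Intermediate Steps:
S(T, s) = 10 - T
S(270, -242)/(((J*(-39))*15)) = (10 - 1*270)/((-44*(-39)*15)) = (10 - 270)/((1716*15)) = -260/25740 = -260*1/25740 = -1/99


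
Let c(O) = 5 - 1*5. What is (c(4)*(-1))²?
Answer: 0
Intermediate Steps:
c(O) = 0 (c(O) = 5 - 5 = 0)
(c(4)*(-1))² = (0*(-1))² = 0² = 0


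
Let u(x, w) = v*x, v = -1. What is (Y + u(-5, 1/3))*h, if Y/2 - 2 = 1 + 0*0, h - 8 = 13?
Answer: 231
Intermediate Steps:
h = 21 (h = 8 + 13 = 21)
u(x, w) = -x
Y = 6 (Y = 4 + 2*(1 + 0*0) = 4 + 2*(1 + 0) = 4 + 2*1 = 4 + 2 = 6)
(Y + u(-5, 1/3))*h = (6 - 1*(-5))*21 = (6 + 5)*21 = 11*21 = 231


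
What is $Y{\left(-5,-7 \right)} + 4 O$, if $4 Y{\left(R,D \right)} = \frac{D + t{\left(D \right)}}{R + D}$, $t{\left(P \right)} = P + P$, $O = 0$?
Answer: $\frac{7}{16} \approx 0.4375$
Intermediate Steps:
$t{\left(P \right)} = 2 P$
$Y{\left(R,D \right)} = \frac{3 D}{4 \left(D + R\right)}$ ($Y{\left(R,D \right)} = \frac{\left(D + 2 D\right) \frac{1}{R + D}}{4} = \frac{3 D \frac{1}{D + R}}{4} = \frac{3 D}{4 \left(D + R\right)}$)
$Y{\left(-5,-7 \right)} + 4 O = \frac{3}{4} \left(-7\right) \frac{1}{-7 - 5} + 4 \cdot 0 = \frac{3}{4} \left(-7\right) \frac{1}{-12} + 0 = \frac{3}{4} \left(-7\right) \left(- \frac{1}{12}\right) + 0 = \frac{7}{16} + 0 = \frac{7}{16}$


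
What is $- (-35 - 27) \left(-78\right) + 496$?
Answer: $-4340$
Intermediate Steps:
$- (-35 - 27) \left(-78\right) + 496 = \left(-1\right) \left(-62\right) \left(-78\right) + 496 = 62 \left(-78\right) + 496 = -4836 + 496 = -4340$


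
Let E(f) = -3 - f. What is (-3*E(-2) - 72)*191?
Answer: -13179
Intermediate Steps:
(-3*E(-2) - 72)*191 = (-3*(-3 - 1*(-2)) - 72)*191 = (-3*(-3 + 2) - 72)*191 = (-3*(-1) - 72)*191 = (3 - 72)*191 = -69*191 = -13179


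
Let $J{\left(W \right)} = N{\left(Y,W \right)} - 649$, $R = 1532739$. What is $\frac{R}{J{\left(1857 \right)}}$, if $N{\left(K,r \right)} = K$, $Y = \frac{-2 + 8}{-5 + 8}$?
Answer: $- \frac{1532739}{647} \approx -2369.0$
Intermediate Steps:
$Y = 2$ ($Y = \frac{6}{3} = 6 \cdot \frac{1}{3} = 2$)
$J{\left(W \right)} = -647$ ($J{\left(W \right)} = 2 - 649 = -647$)
$\frac{R}{J{\left(1857 \right)}} = \frac{1532739}{-647} = 1532739 \left(- \frac{1}{647}\right) = - \frac{1532739}{647}$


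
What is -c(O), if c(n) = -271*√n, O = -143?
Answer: 271*I*√143 ≈ 3240.7*I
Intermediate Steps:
-c(O) = -(-271)*√(-143) = -(-271)*I*√143 = 271*I*√143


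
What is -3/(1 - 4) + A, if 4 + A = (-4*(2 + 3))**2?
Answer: 397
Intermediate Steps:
A = 396 (A = -4 + (-4*(2 + 3))**2 = -4 + (-4*5)**2 = -4 + (-20)**2 = -4 + 400 = 396)
-3/(1 - 4) + A = -3/(1 - 4) + 396 = -3/(-3) + 396 = -1/3*(-3) + 396 = 1 + 396 = 397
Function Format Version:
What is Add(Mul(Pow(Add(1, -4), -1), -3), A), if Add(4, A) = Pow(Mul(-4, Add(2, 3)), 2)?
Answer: 397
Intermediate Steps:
A = 396 (A = Add(-4, Pow(Mul(-4, Add(2, 3)), 2)) = Add(-4, Pow(Mul(-4, 5), 2)) = Add(-4, Pow(-20, 2)) = Add(-4, 400) = 396)
Add(Mul(Pow(Add(1, -4), -1), -3), A) = Add(Mul(Pow(Add(1, -4), -1), -3), 396) = Add(Mul(Pow(-3, -1), -3), 396) = Add(Mul(Rational(-1, 3), -3), 396) = Add(1, 396) = 397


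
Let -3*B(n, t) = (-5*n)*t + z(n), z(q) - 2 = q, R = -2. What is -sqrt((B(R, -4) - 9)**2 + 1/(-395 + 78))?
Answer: -2*sqrt(4244947)/951 ≈ -4.3330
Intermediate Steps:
z(q) = 2 + q
B(n, t) = -2/3 - n/3 + 5*n*t/3 (B(n, t) = -((-5*n)*t + (2 + n))/3 = -(-5*n*t + (2 + n))/3 = -(2 + n - 5*n*t)/3 = -2/3 - n/3 + 5*n*t/3)
-sqrt((B(R, -4) - 9)**2 + 1/(-395 + 78)) = -sqrt(((-2/3 - 1/3*(-2) + (5/3)*(-2)*(-4)) - 9)**2 + 1/(-395 + 78)) = -sqrt(((-2/3 + 2/3 + 40/3) - 9)**2 + 1/(-317)) = -sqrt((40/3 - 9)**2 - 1/317) = -sqrt((13/3)**2 - 1/317) = -sqrt(169/9 - 1/317) = -sqrt(53564/2853) = -2*sqrt(4244947)/951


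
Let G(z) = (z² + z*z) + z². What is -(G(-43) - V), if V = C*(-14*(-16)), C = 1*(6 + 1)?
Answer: -3979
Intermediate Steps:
C = 7 (C = 1*7 = 7)
G(z) = 3*z² (G(z) = (z² + z²) + z² = 2*z² + z² = 3*z²)
V = 1568 (V = 7*(-14*(-16)) = 7*224 = 1568)
-(G(-43) - V) = -(3*(-43)² - 1*1568) = -(3*1849 - 1568) = -(5547 - 1568) = -1*3979 = -3979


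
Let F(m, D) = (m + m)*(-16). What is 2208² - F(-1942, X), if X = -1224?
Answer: 4813120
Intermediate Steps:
F(m, D) = -32*m (F(m, D) = (2*m)*(-16) = -32*m)
2208² - F(-1942, X) = 2208² - (-32)*(-1942) = 4875264 - 1*62144 = 4875264 - 62144 = 4813120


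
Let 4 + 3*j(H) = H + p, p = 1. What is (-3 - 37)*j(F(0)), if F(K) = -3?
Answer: 80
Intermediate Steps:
j(H) = -1 + H/3 (j(H) = -4/3 + (H + 1)/3 = -4/3 + (1 + H)/3 = -4/3 + (⅓ + H/3) = -1 + H/3)
(-3 - 37)*j(F(0)) = (-3 - 37)*(-1 + (⅓)*(-3)) = -40*(-1 - 1) = -40*(-2) = 80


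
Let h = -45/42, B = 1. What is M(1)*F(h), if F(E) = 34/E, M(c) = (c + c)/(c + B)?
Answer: -476/15 ≈ -31.733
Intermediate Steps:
M(c) = 2*c/(1 + c) (M(c) = (c + c)/(c + 1) = (2*c)/(1 + c) = 2*c/(1 + c))
h = -15/14 (h = -45*1/42 = -15/14 ≈ -1.0714)
M(1)*F(h) = (2*1/(1 + 1))*(34/(-15/14)) = (2*1/2)*(34*(-14/15)) = (2*1*(½))*(-476/15) = 1*(-476/15) = -476/15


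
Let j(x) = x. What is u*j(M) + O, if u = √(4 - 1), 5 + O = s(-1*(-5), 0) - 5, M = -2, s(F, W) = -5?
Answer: -15 - 2*√3 ≈ -18.464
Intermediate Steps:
O = -15 (O = -5 + (-5 - 5) = -5 - 10 = -15)
u = √3 ≈ 1.7320
u*j(M) + O = √3*(-2) - 15 = -2*√3 - 15 = -15 - 2*√3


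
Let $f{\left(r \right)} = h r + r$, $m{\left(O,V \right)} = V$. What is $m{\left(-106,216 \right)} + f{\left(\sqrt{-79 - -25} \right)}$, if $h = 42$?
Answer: $216 + 129 i \sqrt{6} \approx 216.0 + 315.98 i$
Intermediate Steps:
$f{\left(r \right)} = 43 r$ ($f{\left(r \right)} = 42 r + r = 43 r$)
$m{\left(-106,216 \right)} + f{\left(\sqrt{-79 - -25} \right)} = 216 + 43 \sqrt{-79 - -25} = 216 + 43 \sqrt{-79 + 25} = 216 + 43 \sqrt{-54} = 216 + 43 \cdot 3 i \sqrt{6} = 216 + 129 i \sqrt{6}$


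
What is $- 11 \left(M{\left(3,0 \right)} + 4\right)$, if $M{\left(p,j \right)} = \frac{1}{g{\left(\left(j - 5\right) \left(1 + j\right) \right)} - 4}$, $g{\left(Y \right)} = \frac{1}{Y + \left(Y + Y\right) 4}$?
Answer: $- \frac{7469}{181} \approx -41.265$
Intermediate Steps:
$g{\left(Y \right)} = \frac{1}{9 Y}$ ($g{\left(Y \right)} = \frac{1}{Y + 2 Y 4} = \frac{1}{Y + 8 Y} = \frac{1}{9 Y}$)
$M{\left(p,j \right)} = \frac{1}{-4 + \frac{1}{9 \left(1 + j\right) \left(-5 + j\right)}}$ ($M{\left(p,j \right)} = \frac{1}{\frac{1}{9 \left(j - 5\right) \left(1 + j\right)} - 4} = \frac{1}{\frac{1}{9 \left(-5 + j\right) \left(1 + j\right)} - 4} = \frac{1}{\frac{1}{9 \left(1 + j\right) \left(-5 + j\right)} - 4} = \frac{1}{-4 + \frac{1}{9 \left(1 + j\right) \left(-5 + j\right)}}$)
$- 11 \left(M{\left(3,0 \right)} + 4\right) = - 11 \left(\frac{9 \left(-5 + 0^{2} - 0\right)}{181 - 36 \cdot 0^{2} + 144 \cdot 0} + 4\right) = - 11 \left(\frac{9 \left(-5 + 0 + 0\right)}{181 - 0 + 0} + 4\right) = - 11 \left(9 \frac{1}{181 + 0 + 0} \left(-5\right) + 4\right) = - 11 \left(9 \cdot \frac{1}{181} \left(-5\right) + 4\right) = - 11 \left(- \frac{45}{181} + 4\right) = \left(-11\right) \frac{679}{181} = - \frac{7469}{181}$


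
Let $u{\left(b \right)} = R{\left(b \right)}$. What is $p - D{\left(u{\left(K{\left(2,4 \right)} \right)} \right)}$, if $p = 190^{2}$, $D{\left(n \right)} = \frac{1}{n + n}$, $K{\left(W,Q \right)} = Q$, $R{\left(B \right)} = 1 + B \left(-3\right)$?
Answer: $\frac{794201}{22} \approx 36100.0$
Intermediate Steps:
$R{\left(B \right)} = 1 - 3 B$
$u{\left(b \right)} = 1 - 3 b$
$D{\left(n \right)} = \frac{1}{2 n}$
$p = 36100$
$p - D{\left(u{\left(K{\left(2,4 \right)} \right)} \right)} = 36100 - \frac{1}{2 \left(1 - 12\right)} = 36100 - \frac{1}{2 \left(-11\right)} = 36100 - \frac{1}{2} \left(- \frac{1}{11}\right) = 36100 - - \frac{1}{22} = 36100 + \frac{1}{22} = \frac{794201}{22}$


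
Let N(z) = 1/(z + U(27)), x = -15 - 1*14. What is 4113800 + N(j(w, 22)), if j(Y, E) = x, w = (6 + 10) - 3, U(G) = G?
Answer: 8227599/2 ≈ 4.1138e+6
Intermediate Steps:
x = -29 (x = -15 - 14 = -29)
w = 13 (w = 16 - 3 = 13)
j(Y, E) = -29
N(z) = 1/(27 + z) (N(z) = 1/(z + 27) = 1/(27 + z))
4113800 + N(j(w, 22)) = 4113800 + 1/(27 - 29) = 4113800 + 1/(-2) = 4113800 - ½ = 8227599/2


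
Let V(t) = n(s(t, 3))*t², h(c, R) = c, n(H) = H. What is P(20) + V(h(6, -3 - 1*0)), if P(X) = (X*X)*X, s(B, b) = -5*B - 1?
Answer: 6884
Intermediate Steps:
s(B, b) = -1 - 5*B
P(X) = X³ (P(X) = X²*X = X³)
V(t) = t²*(-1 - 5*t) (V(t) = (-1 - 5*t)*t² = t²*(-1 - 5*t))
P(20) + V(h(6, -3 - 1*0)) = 20³ + 6²*(-1 - 5*6) = 8000 + 36*(-1 - 30) = 8000 + 36*(-31) = 8000 - 1116 = 6884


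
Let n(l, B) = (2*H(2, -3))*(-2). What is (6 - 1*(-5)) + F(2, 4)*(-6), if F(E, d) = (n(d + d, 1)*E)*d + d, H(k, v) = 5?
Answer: 947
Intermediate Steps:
n(l, B) = -20 (n(l, B) = (2*5)*(-2) = 10*(-2) = -20)
F(E, d) = d - 20*E*d (F(E, d) = (-20*E)*d + d = -20*E*d + d = d - 20*E*d)
(6 - 1*(-5)) + F(2, 4)*(-6) = (6 - 1*(-5)) + (4*(1 - 20*2))*(-6) = (6 + 5) + (4*(1 - 40))*(-6) = 11 + (4*(-39))*(-6) = 11 - 156*(-6) = 11 + 936 = 947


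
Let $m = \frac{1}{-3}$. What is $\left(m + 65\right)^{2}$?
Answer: $\frac{37636}{9} \approx 4181.8$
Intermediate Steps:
$m = - \frac{1}{3} \approx -0.33333$
$\left(m + 65\right)^{2} = \left(- \frac{1}{3} + 65\right)^{2} = \left(\frac{194}{3}\right)^{2} = \frac{37636}{9}$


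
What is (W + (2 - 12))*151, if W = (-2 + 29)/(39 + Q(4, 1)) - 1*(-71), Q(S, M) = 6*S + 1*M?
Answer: 593581/64 ≈ 9274.7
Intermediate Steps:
Q(S, M) = M + 6*S (Q(S, M) = 6*S + M = M + 6*S)
W = 4571/64 (W = (-2 + 29)/(39 + (1 + 6*4)) - 1*(-71) = 27/(39 + (1 + 24)) + 71 = 27/(39 + 25) + 71 = 27/64 + 71 = 4571/64 ≈ 71.422)
(W + (2 - 12))*151 = (4571/64 + (2 - 12))*151 = (4571/64 - 10)*151 = (3931/64)*151 = 593581/64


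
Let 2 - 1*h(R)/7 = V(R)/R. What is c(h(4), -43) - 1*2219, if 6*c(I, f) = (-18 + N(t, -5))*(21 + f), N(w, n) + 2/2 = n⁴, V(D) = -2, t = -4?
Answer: -4441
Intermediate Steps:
N(w, n) = -1 + n⁴
h(R) = 14 + 14/R (h(R) = 14 - (-14)/R = 14 + 14/R)
c(I, f) = 2121 + 101*f (c(I, f) = ((-18 + (-1 + (-5)⁴))*(21 + f))/6 = ((-18 + (-1 + 625))*(21 + f))/6 = ((-18 + 624)*(21 + f))/6 = (606*(21 + f))/6 = (12726 + 606*f)/6 = 2121 + 101*f)
c(h(4), -43) - 1*2219 = (2121 + 101*(-43)) - 1*2219 = (2121 - 4343) - 2219 = -2222 - 2219 = -4441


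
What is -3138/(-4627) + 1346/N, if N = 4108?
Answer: 9559423/9503858 ≈ 1.0058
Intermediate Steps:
-3138/(-4627) + 1346/N = -3138/(-4627) + 1346/4108 = -3138*(-1/4627) + 1346*(1/4108) = 3138/4627 + 673/2054 = 9559423/9503858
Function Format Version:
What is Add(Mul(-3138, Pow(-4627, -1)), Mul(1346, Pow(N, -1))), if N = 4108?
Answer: Rational(9559423, 9503858) ≈ 1.0058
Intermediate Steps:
Add(Mul(-3138, Pow(-4627, -1)), Mul(1346, Pow(N, -1))) = Add(Mul(-3138, Pow(-4627, -1)), Mul(1346, Pow(4108, -1))) = Add(Mul(-3138, Rational(-1, 4627)), Mul(1346, Rational(1, 4108))) = Add(Rational(3138, 4627), Rational(673, 2054)) = Rational(9559423, 9503858)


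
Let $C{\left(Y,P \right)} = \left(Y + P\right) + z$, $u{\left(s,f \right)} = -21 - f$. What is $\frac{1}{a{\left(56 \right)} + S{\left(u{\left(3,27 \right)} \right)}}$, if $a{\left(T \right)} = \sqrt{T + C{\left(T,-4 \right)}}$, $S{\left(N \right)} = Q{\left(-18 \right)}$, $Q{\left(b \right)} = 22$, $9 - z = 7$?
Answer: $\frac{1}{17} - \frac{\sqrt{110}}{374} \approx 0.030781$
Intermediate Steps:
$z = 2$ ($z = 9 - 7 = 2$)
$C{\left(Y,P \right)} = 2 + P + Y$ ($C{\left(Y,P \right)} = \left(Y + P\right) + 2 = \left(P + Y\right) + 2 = 2 + P + Y$)
$S{\left(N \right)} = 22$
$a{\left(T \right)} = \sqrt{-2 + 2 T}$ ($a{\left(T \right)} = \sqrt{T + \left(2 - 4 + T\right)} = \sqrt{T + \left(-2 + T\right)} = \sqrt{-2 + 2 T}$)
$\frac{1}{a{\left(56 \right)} + S{\left(u{\left(3,27 \right)} \right)}} = \frac{1}{\sqrt{-2 + 2 \cdot 56} + 22} = \frac{1}{\sqrt{-2 + 112} + 22} = \frac{1}{\sqrt{110} + 22} = \frac{1}{22 + \sqrt{110}}$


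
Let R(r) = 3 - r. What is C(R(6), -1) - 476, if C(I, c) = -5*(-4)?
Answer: -456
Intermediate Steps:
C(I, c) = 20
C(R(6), -1) - 476 = 20 - 476 = -456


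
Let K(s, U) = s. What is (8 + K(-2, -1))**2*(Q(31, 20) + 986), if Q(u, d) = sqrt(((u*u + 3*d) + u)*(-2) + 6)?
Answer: 35496 + 36*I*sqrt(2098) ≈ 35496.0 + 1648.9*I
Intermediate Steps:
Q(u, d) = sqrt(6 - 6*d - 2*u - 2*u**2) (Q(u, d) = sqrt(((u**2 + 3*d) + u)*(-2) + 6) = sqrt((u + u**2 + 3*d)*(-2) + 6) = sqrt((-6*d - 2*u - 2*u**2) + 6) = sqrt(6 - 6*d - 2*u - 2*u**2))
(8 + K(-2, -1))**2*(Q(31, 20) + 986) = (8 - 2)**2*(sqrt(6 - 6*20 - 2*31 - 2*31**2) + 986) = 6**2*(sqrt(6 - 120 - 62 - 2*961) + 986) = 36*(sqrt(6 - 120 - 62 - 1922) + 986) = 36*(sqrt(-2098) + 986) = 36*(I*sqrt(2098) + 986) = 36*(986 + I*sqrt(2098)) = 35496 + 36*I*sqrt(2098)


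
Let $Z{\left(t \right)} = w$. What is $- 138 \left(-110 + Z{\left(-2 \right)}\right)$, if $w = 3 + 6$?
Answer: $13938$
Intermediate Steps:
$w = 9$
$Z{\left(t \right)} = 9$
$- 138 \left(-110 + Z{\left(-2 \right)}\right) = - 138 \left(-110 + 9\right) = \left(-138\right) \left(-101\right) = 13938$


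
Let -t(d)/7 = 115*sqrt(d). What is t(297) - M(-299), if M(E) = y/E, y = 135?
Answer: 135/299 - 2415*sqrt(33) ≈ -13873.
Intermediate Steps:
t(d) = -805*sqrt(d)
M(E) = 135/E
t(297) - M(-299) = -2415*sqrt(33) - 135/(-299) = -2415*sqrt(33) - 135*(-1)/299 = -2415*sqrt(33) - 1*(-135/299) = -2415*sqrt(33) + 135/299 = 135/299 - 2415*sqrt(33)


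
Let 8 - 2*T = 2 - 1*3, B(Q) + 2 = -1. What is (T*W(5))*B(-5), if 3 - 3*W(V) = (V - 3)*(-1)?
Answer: -45/2 ≈ -22.500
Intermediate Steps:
B(Q) = -3 (B(Q) = -2 - 1 = -3)
W(V) = V/3 (W(V) = 1 - (V - 3)*(-1)/3 = 1 - (-3 + V)*(-1)/3 = 1 - (3 - V)/3 = 1 + (-1 + V/3) = V/3)
T = 9/2 (T = 4 - (2 - 1*3)/2 = 4 - (2 - 3)/2 = 4 - 1/2*(-1) = 4 + 1/2 = 9/2 ≈ 4.5000)
(T*W(5))*B(-5) = (9*((1/3)*5)/2)*(-3) = ((9/2)*(5/3))*(-3) = (15/2)*(-3) = -45/2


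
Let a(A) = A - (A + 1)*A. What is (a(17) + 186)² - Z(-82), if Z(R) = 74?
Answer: 10535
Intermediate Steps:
a(A) = A - A*(1 + A) (a(A) = A - (1 + A)*A = A - A*(1 + A))
(a(17) + 186)² - Z(-82) = (-1*17² + 186)² - 1*74 = (-1*289 + 186)² - 74 = (-289 + 186)² - 74 = (-103)² - 74 = 10609 - 74 = 10535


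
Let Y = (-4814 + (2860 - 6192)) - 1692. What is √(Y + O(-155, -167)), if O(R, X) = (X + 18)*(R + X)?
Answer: 2*√9535 ≈ 195.29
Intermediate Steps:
O(R, X) = (18 + X)*(R + X)
Y = -9838 (Y = (-4814 - 3332) - 1692 = -8146 - 1692 = -9838)
√(Y + O(-155, -167)) = √(-9838 + ((-167)² + 18*(-155) + 18*(-167) - 155*(-167))) = √(-9838 + (27889 - 2790 - 3006 + 25885)) = √(-9838 + 47978) = √38140 = 2*√9535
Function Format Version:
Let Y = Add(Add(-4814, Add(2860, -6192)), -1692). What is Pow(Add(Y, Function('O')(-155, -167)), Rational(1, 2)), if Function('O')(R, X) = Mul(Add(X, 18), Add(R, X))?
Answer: Mul(2, Pow(9535, Rational(1, 2))) ≈ 195.29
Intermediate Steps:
Function('O')(R, X) = Mul(Add(18, X), Add(R, X))
Y = -9838 (Y = Add(Add(-4814, -3332), -1692) = Add(-8146, -1692) = -9838)
Pow(Add(Y, Function('O')(-155, -167)), Rational(1, 2)) = Pow(Add(-9838, Add(Pow(-167, 2), Mul(18, -155), Mul(18, -167), Mul(-155, -167))), Rational(1, 2)) = Pow(Add(-9838, Add(27889, -2790, -3006, 25885)), Rational(1, 2)) = Pow(Add(-9838, 47978), Rational(1, 2)) = Pow(38140, Rational(1, 2)) = Mul(2, Pow(9535, Rational(1, 2)))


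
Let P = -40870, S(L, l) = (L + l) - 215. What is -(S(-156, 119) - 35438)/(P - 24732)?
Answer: -17845/32801 ≈ -0.54404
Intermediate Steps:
S(L, l) = -215 + L + l
-(S(-156, 119) - 35438)/(P - 24732) = -((-215 - 156 + 119) - 35438)/(-40870 - 24732) = -(-252 - 35438)/(-65602) = -(-35690)*(-1)/65602 = -1*17845/32801 = -17845/32801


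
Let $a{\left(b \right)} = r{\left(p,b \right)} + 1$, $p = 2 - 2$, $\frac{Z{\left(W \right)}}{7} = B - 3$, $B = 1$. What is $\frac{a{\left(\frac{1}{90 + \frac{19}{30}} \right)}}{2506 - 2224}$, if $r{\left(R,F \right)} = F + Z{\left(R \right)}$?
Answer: $- \frac{35317}{766758} \approx -0.04606$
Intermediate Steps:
$Z{\left(W \right)} = -14$ ($Z{\left(W \right)} = 7 \left(1 - 3\right) = 7 \left(-2\right) = -14$)
$p = 0$
$r{\left(R,F \right)} = -14 + F$ ($r{\left(R,F \right)} = F - 14 = -14 + F$)
$a{\left(b \right)} = -13 + b$ ($a{\left(b \right)} = \left(-14 + b\right) + 1 = -13 + b$)
$\frac{a{\left(\frac{1}{90 + \frac{19}{30}} \right)}}{2506 - 2224} = \frac{-13 + \frac{1}{90 + \frac{19}{30}}}{2506 - 2224} = \frac{-13 + \frac{1}{90 + 19 \cdot \frac{1}{30}}}{2506 - 2224} = \frac{-13 + \frac{1}{90 + \frac{19}{30}}}{282} = \left(-13 + \frac{1}{\frac{2719}{30}}\right) \frac{1}{282} = \left(-13 + \frac{30}{2719}\right) \frac{1}{282} = \left(- \frac{35317}{2719}\right) \frac{1}{282} = - \frac{35317}{766758}$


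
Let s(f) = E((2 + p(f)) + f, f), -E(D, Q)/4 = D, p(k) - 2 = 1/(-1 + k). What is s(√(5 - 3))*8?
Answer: -160 - 64*√2 ≈ -250.51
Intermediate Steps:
p(k) = 2 + 1/(-1 + k)
E(D, Q) = -4*D
s(f) = -8 - 4*f - 4*(-1 + 2*f)/(-1 + f) (s(f) = -4*((2 + (-1 + 2*f)/(-1 + f)) + f) = -4*(2 + f + (-1 + 2*f)/(-1 + f)) = -8 - 4*f - 4*(-1 + 2*f)/(-1 + f))
s(√(5 - 3))*8 = (4*(3 - (√(5 - 3))² - 3*√(5 - 3))/(-1 + √(5 - 3)))*8 = (4*(3 - (√2)² - 3*√2)/(-1 + √2))*8 = (4*(3 - 1*2 - 3*√2)/(-1 + √2))*8 = (4*(3 - 2 - 3*√2)/(-1 + √2))*8 = (4*(1 - 3*√2)/(-1 + √2))*8 = 32*(1 - 3*√2)/(-1 + √2)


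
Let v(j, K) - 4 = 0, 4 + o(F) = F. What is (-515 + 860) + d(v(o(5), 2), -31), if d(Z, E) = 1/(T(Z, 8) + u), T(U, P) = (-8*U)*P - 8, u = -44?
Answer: 106259/308 ≈ 345.00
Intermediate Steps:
o(F) = -4 + F
v(j, K) = 4 (v(j, K) = 4 + 0 = 4)
T(U, P) = -8 - 8*P*U (T(U, P) = -8*P*U - 8 = -8 - 8*P*U)
d(Z, E) = 1/(-52 - 64*Z) (d(Z, E) = 1/((-8 - 8*8*Z) - 44) = 1/((-8 - 64*Z) - 44) = 1/(-52 - 64*Z))
(-515 + 860) + d(v(o(5), 2), -31) = (-515 + 860) - 1/(52 + 64*4) = 345 - 1/(52 + 256) = 345 - 1/308 = 106259/308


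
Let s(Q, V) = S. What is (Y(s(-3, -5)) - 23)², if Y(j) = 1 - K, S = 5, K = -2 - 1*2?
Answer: 324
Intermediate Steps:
K = -4 (K = -2 - 2 = -4)
s(Q, V) = 5
Y(j) = 5 (Y(j) = 1 - 1*(-4) = 1 + 4 = 5)
(Y(s(-3, -5)) - 23)² = (5 - 23)² = (-18)² = 324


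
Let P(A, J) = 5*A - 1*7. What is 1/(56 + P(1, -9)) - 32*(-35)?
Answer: 60481/54 ≈ 1120.0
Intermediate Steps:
P(A, J) = -7 + 5*A (P(A, J) = 5*A - 7 = -7 + 5*A)
1/(56 + P(1, -9)) - 32*(-35) = 1/(56 + (-7 + 5*1)) - 32*(-35) = 1/(56 + (-7 + 5)) + 1120 = 1/(56 - 2) + 1120 = 1/54 + 1120 = 60481/54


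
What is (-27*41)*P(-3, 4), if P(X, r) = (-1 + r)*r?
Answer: -13284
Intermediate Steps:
P(X, r) = r*(-1 + r)
(-27*41)*P(-3, 4) = (-27*41)*(4*(-1 + 4)) = -4428*3 = -1107*12 = -13284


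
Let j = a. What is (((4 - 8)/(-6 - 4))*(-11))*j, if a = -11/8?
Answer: 121/20 ≈ 6.0500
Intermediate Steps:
a = -11/8 (a = -11*⅛ = -11/8 ≈ -1.3750)
j = -11/8 ≈ -1.3750
(((4 - 8)/(-6 - 4))*(-11))*j = (((4 - 8)/(-6 - 4))*(-11))*(-11/8) = (-4/(-10)*(-11))*(-11/8) = (-4*(-⅒)*(-11))*(-11/8) = ((⅖)*(-11))*(-11/8) = -22/5*(-11/8) = 121/20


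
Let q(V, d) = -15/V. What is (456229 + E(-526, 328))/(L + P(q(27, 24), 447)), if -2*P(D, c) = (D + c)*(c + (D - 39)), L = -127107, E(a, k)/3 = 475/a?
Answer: -19437977349/9290564420 ≈ -2.0922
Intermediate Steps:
E(a, k) = 1425/a (E(a, k) = 3*(475/a) = 1425/a)
P(D, c) = -(D + c)*(-39 + D + c)/2 (P(D, c) = -(D + c)*(c + (D - 39))/2 = -(D + c)*(c + (-39 + D))/2 = -(D + c)*(-39 + D + c)/2)
(456229 + E(-526, 328))/(L + P(q(27, 24), 447)) = (456229 + 1425/(-526))/(-127107 + (-(-15/27)²/2 - ½*447² + 39*(-15/27)/2 + (39/2)*447 - 1*(-15/27)*447)) = (456229 + 1425*(-1/526))/(-127107 + (-(-15*1/27)²/2 - ½*199809 + 39*(-15*1/27)/2 + 17433/2 - 1*(-15*1/27)*447)) = (456229 - 1425/526)/(-127107 + (-(-5/9)²/2 - 199809/2 + (39/2)*(-5/9) + 17433/2 - 1*(-5/9)*447)) = 239975029/(526*(-127107 + (-½*25/81 - 199809/2 - 65/6 + 17433/2 + 745/3))) = 239975029/(526*(-127107 + (-25/162 - 199809/2 - 65/6 + 17433/2 + 745/3))) = 239975029/(526*(-127107 - 7367003/81)) = 239975029/(526*(-17662670/81)) = (239975029/526)*(-81/17662670) = -19437977349/9290564420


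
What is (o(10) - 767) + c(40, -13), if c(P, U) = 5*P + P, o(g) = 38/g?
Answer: -2616/5 ≈ -523.20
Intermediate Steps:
c(P, U) = 6*P
(o(10) - 767) + c(40, -13) = (38/10 - 767) + 6*40 = (38*(1/10) - 767) + 240 = (19/5 - 767) + 240 = -3816/5 + 240 = -2616/5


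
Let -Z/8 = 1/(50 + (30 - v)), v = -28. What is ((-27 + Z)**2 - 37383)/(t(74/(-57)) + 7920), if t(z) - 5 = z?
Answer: -507639074/109751193 ≈ -4.6254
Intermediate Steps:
t(z) = 5 + z
Z = -2/27 (Z = -8/(50 + (30 - 1*(-28))) = -8/(50 + (30 + 28)) = -8/(50 + 58) = -8/108 = -8*1/108 = -2/27 ≈ -0.074074)
((-27 + Z)**2 - 37383)/(t(74/(-57)) + 7920) = ((-27 - 2/27)**2 - 37383)/((5 + 74/(-57)) + 7920) = ((-731/27)**2 - 37383)/((5 + 74*(-1/57)) + 7920) = (534361/729 - 37383)/((5 - 74/57) + 7920) = -26717846/(729*(211/57 + 7920)) = -26717846/(729*451651/57) = -26717846/729*57/451651 = -507639074/109751193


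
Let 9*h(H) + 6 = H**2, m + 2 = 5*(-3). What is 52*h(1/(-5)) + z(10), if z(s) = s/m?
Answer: -133966/3825 ≈ -35.024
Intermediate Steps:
m = -17 (m = -2 + 5*(-3) = -2 - 15 = -17)
z(s) = -s/17 (z(s) = s/(-17) = s*(-1/17) = -s/17)
h(H) = -2/3 + H**2/9
52*h(1/(-5)) + z(10) = 52*(-2/3 + (1/(-5))**2/9) - 1/17*10 = 52*(-2/3 + (-1/5)**2/9) - 10/17 = 52*(-2/3 + (1/9)*(1/25)) - 10/17 = 52*(-2/3 + 1/225) - 10/17 = 52*(-149/225) - 10/17 = -7748/225 - 10/17 = -133966/3825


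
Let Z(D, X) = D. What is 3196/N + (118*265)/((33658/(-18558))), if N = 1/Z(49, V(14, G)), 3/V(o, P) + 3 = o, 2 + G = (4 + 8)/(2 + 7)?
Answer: 2345334386/16829 ≈ 1.3936e+5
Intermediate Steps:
G = -⅔ (G = -2 + (4 + 8)/(2 + 7) = -2 + 12/9 = -2 + 12*(⅑) = -2 + 4/3 = -⅔ ≈ -0.66667)
V(o, P) = 3/(-3 + o)
N = 1/49 ≈ 0.020408
3196/N + (118*265)/((33658/(-18558))) = 3196/(1/49) + (118*265)/((33658/(-18558))) = 3196*49 + 31270/((33658*(-1/18558))) = 156604 + 31270/(-16829/9279) = 156604 + 31270*(-9279/16829) = 156604 - 290154330/16829 = 2345334386/16829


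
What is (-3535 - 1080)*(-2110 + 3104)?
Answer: -4587310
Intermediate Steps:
(-3535 - 1080)*(-2110 + 3104) = -4615*994 = -4587310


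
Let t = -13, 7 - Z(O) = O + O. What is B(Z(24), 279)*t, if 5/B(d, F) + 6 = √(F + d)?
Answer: 65/(6 - √238) ≈ -6.8949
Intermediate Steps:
Z(O) = 7 - 2*O (Z(O) = 7 - (O + O) = 7 - 2*O)
B(d, F) = 5/(-6 + √(F + d))
B(Z(24), 279)*t = (5/(-6 + √(279 + (7 - 2*24))))*(-13) = (5/(-6 + √(279 + (7 - 48))))*(-13) = (5/(-6 + √(279 - 41)))*(-13) = (5/(-6 + √238))*(-13) = -65/(-6 + √238)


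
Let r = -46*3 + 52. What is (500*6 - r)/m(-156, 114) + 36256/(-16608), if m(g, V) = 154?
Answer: 713576/39963 ≈ 17.856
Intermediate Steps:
r = -86 (r = -138 + 52 = -86)
(500*6 - r)/m(-156, 114) + 36256/(-16608) = (500*6 - 1*(-86))/154 + 36256/(-16608) = (3000 + 86)*(1/154) + 36256*(-1/16608) = 3086*(1/154) - 1133/519 = 1543/77 - 1133/519 = 713576/39963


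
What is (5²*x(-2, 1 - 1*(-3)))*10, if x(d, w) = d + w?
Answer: 500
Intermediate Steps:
(5²*x(-2, 1 - 1*(-3)))*10 = (5²*(-2 + (1 - 1*(-3))))*10 = (25*(-2 + (1 + 3)))*10 = (25*(-2 + 4))*10 = (25*2)*10 = 50*10 = 500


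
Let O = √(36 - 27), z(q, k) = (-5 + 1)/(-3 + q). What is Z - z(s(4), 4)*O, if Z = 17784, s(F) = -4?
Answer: 124476/7 ≈ 17782.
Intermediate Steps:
z(q, k) = -4/(-3 + q)
O = 3 (O = √9 = 3)
Z - z(s(4), 4)*O = 17784 - (-4/(-3 - 4))*3 = 17784 - (-4/(-7))*3 = 17784 - (-4*(-⅐))*3 = 17784 - 4*3/7 = 17784 - 1*12/7 = 17784 - 12/7 = 124476/7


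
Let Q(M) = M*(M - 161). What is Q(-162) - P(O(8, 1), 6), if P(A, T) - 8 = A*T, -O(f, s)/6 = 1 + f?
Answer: 52642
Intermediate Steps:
O(f, s) = -6 - 6*f (O(f, s) = -6*(1 + f) = -6 - 6*f)
P(A, T) = 8 + A*T
Q(M) = M*(-161 + M)
Q(-162) - P(O(8, 1), 6) = -162*(-161 - 162) - (8 + (-6 - 6*8)*6) = -162*(-323) - (8 + (-6 - 48)*6) = 52326 - (8 - 54*6) = 52326 - (8 - 324) = 52326 - 1*(-316) = 52326 + 316 = 52642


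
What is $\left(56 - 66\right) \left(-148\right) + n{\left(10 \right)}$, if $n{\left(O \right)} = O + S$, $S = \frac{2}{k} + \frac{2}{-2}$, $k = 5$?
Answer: $\frac{7447}{5} \approx 1489.4$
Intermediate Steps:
$S = - \frac{3}{5}$ ($S = \frac{2}{5} + \frac{2}{-2} = 2 \cdot \frac{1}{5} + 2 \left(- \frac{1}{2}\right) = \frac{2}{5} - 1 = - \frac{3}{5} \approx -0.6$)
$n{\left(O \right)} = - \frac{3}{5} + O$ ($n{\left(O \right)} = O - \frac{3}{5} = - \frac{3}{5} + O$)
$\left(56 - 66\right) \left(-148\right) + n{\left(10 \right)} = \left(56 - 66\right) \left(-148\right) + \left(- \frac{3}{5} + 10\right) = \left(56 - 66\right) \left(-148\right) + \frac{47}{5} = \left(-10\right) \left(-148\right) + \frac{47}{5} = 1480 + \frac{47}{5} = \frac{7447}{5}$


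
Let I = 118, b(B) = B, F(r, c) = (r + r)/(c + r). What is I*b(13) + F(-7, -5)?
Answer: 9211/6 ≈ 1535.2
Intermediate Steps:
F(r, c) = 2*r/(c + r) (F(r, c) = (2*r)/(c + r) = 2*r/(c + r))
I*b(13) + F(-7, -5) = 118*13 + 2*(-7)/(-5 - 7) = 1534 + 2*(-7)/(-12) = 1534 + 2*(-7)*(-1/12) = 1534 + 7/6 = 9211/6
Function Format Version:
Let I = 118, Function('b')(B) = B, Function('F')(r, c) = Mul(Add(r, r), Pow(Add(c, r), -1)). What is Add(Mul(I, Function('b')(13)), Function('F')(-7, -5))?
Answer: Rational(9211, 6) ≈ 1535.2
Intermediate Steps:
Function('F')(r, c) = Mul(2, r, Pow(Add(c, r), -1)) (Function('F')(r, c) = Mul(Mul(2, r), Pow(Add(c, r), -1)) = Mul(2, r, Pow(Add(c, r), -1)))
Add(Mul(I, Function('b')(13)), Function('F')(-7, -5)) = Add(Mul(118, 13), Mul(2, -7, Pow(Add(-5, -7), -1))) = Add(1534, Mul(2, -7, Pow(-12, -1))) = Add(1534, Mul(2, -7, Rational(-1, 12))) = Add(1534, Rational(7, 6)) = Rational(9211, 6)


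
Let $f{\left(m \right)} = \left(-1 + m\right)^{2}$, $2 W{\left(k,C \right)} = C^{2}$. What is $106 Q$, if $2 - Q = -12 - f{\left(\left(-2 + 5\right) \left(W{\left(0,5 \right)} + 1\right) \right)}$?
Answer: $\frac{333741}{2} \approx 1.6687 \cdot 10^{5}$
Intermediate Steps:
$W{\left(k,C \right)} = \frac{C^{2}}{2}$
$Q = \frac{6297}{4}$ ($Q = 2 - \left(-12 - \left(-1 + \left(-2 + 5\right) \left(\frac{5^{2}}{2} + 1\right)\right)^{2}\right) = 2 - \left(-12 - \left(-1 + 3 \left(\frac{1}{2} \cdot 25 + 1\right)\right)^{2}\right) = 2 - \left(-12 - \left(-1 + 3 \left(\frac{25}{2} + 1\right)\right)^{2}\right) = 2 - \left(-12 - \left(-1 + 3 \cdot \frac{27}{2}\right)^{2}\right) = 2 - \left(-12 - \left(-1 + \frac{81}{2}\right)^{2}\right) = 2 - \left(-12 - \left(\frac{79}{2}\right)^{2}\right) = 2 - \left(-12 - \frac{6241}{4}\right) = 2 - - \frac{6289}{4} = 2 + \frac{6289}{4} = \frac{6297}{4} \approx 1574.3$)
$106 Q = 106 \cdot \frac{6297}{4} = \frac{333741}{2}$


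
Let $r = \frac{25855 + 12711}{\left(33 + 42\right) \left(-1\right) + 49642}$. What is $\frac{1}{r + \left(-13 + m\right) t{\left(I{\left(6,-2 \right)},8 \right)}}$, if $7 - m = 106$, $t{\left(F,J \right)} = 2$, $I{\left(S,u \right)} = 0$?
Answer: $- \frac{49567}{11064442} \approx -0.0044798$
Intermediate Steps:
$m = -99$ ($m = 7 - 106 = -99$)
$r = \frac{38566}{49567}$ ($r = \frac{38566}{75 \left(-1\right) + 49642} = \frac{38566}{-75 + 49642} = \frac{38566}{49567} \approx 0.77806$)
$\frac{1}{r + \left(-13 + m\right) t{\left(I{\left(6,-2 \right)},8 \right)}} = \frac{1}{\frac{38566}{49567} + \left(-13 - 99\right) 2} = \frac{1}{\frac{38566}{49567} - 224} = \frac{1}{- \frac{11064442}{49567}} = - \frac{49567}{11064442}$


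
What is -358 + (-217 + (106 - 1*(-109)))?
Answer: -360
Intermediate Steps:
-358 + (-217 + (106 - 1*(-109))) = -358 + (-217 + (106 + 109)) = -358 + (-217 + 215) = -358 - 2 = -360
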